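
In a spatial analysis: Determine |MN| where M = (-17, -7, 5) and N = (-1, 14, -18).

d = √[(x₂-x₁)² + (y₂-y₁)² + (z₂-z₁)²]
  = √[16² + 21² + (-23)²]
  = √[256 + 441 + 529]
  = √1226
  ≈ 35.01

35.01


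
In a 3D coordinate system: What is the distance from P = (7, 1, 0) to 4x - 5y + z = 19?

distance = |a·x₀ + b·y₀ + c·z₀ - d| / √(a² + b² + c²)
  = |4·7 + (-5)·1 + 1·0 - 19| / √(4² + (-5)² + 1²)
  = |28 - 5 + 0 - 19| / √(16 + 25 + 1)
  = |4| / √42
  = 4 / 6.481
  ≈ 0.6172

0.6172


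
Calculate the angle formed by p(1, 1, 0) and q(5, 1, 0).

p·q = 1·5 + 1·1 + 0·0 = 5 + 1 + 0 = 6
|p| = √(1² + 1² + 0²) = √2 ≈ 1.414
|q| = √(5² + 1² + 0²) = √26 ≈ 5.099
cos θ = (p·q)/(|p||q|) = 6/(1.414·5.099) ≈ 0.8321
θ = arccos(0.8321) ≈ 33.69°

33.69°


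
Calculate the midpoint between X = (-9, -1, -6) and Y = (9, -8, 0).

M = ((x₁+x₂)/2, (y₁+y₂)/2, (z₁+z₂)/2)
  = ((-9 + 9)/2, (-1 - 8)/2, (-6 + 0)/2)
  = (0/2, -9/2, -6/2)
  = (0, -4.5, -3)

(0, -4.5, -3)


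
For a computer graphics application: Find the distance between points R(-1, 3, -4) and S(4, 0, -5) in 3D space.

d = √[(x₂-x₁)² + (y₂-y₁)² + (z₂-z₁)²]
  = √[5² + (-3)² + (-1)²]
  = √[25 + 9 + 1]
  = √35
  ≈ 5.916

5.916


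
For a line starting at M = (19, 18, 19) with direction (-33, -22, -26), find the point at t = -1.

P(t) = M + t·d
  = (19 + (-33)·(-1), 18 + (-22)·(-1), 19 + (-26)·(-1))
  = (19 + 33, 18 + 22, 19 + 26)
  = (52, 40, 45)

(52, 40, 45)


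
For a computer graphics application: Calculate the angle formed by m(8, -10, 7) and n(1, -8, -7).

m·n = 8·1 + (-10)·(-8) + 7·(-7) = 8 + 80 - 49 = 39
|m| = √(8² + (-10)² + 7²) = √213 ≈ 14.59
|n| = √(1² + (-8)² + (-7)²) = √114 ≈ 10.68
cos θ = (m·n)/(|m||n|) = 39/(14.59·10.68) ≈ 0.2503
θ = arccos(0.2503) ≈ 75.51°

75.51°


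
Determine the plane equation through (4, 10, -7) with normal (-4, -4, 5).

The plane through P with normal n = (a, b, c) satisfies n·(r - P) = 0,
i.e. ax + by + cz = a·x₀ + b·y₀ + c·z₀.
d = (-4)·4 + (-4)·10 + 5·(-7)
  = -16 - 40 - 35
  = -91
Equation: -4x - 4y + 5z = -91

-4x - 4y + 5z = -91


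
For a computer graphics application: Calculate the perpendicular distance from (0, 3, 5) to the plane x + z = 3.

distance = |a·x₀ + b·y₀ + c·z₀ - d| / √(a² + b² + c²)
  = |1·0 + 0·3 + 1·5 - 3| / √(1² + 0² + 1²)
  = |0 + 0 + 5 - 3| / √(1 + 0 + 1)
  = |2| / √2
  = 2 / 1.414
  ≈ 1.414

1.414


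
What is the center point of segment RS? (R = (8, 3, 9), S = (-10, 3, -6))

M = ((x₁+x₂)/2, (y₁+y₂)/2, (z₁+z₂)/2)
  = ((8 - 10)/2, (3 + 3)/2, (9 - 6)/2)
  = (-2/2, 6/2, 3/2)
  = (-1, 3, 1.5)

(-1, 3, 1.5)


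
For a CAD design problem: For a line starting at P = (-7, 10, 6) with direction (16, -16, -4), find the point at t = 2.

P(t) = P + t·d
  = (-7 + 16·2, 10 + (-16)·2, 6 + (-4)·2)
  = (-7 + 32, 10 - 32, 6 - 8)
  = (25, -22, -2)

(25, -22, -2)


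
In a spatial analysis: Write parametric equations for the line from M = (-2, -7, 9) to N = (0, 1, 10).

Direction vector d = N - M = (0 + 2, 1 + 7, 10 - 9) = (2, 8, 1)
Parametric form r = M + t·d:
x = -2 + 2t, y = -7 + 8t, z = 9 + t

x = -2 + 2t, y = -7 + 8t, z = 9 + t


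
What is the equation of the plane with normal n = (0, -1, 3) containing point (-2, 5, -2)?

The plane through P with normal n = (a, b, c) satisfies n·(r - P) = 0,
i.e. ax + by + cz = a·x₀ + b·y₀ + c·z₀.
d = 0·(-2) + (-1)·5 + 3·(-2)
  = 0 - 5 - 6
  = -11
Equation: -y + 3z = -11

-y + 3z = -11


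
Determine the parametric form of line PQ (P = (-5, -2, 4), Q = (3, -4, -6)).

Direction vector d = Q - P = (3 + 5, -4 + 2, -6 - 4) = (8, -2, -10)
Parametric form r = P + t·d:
x = -5 + 8t, y = -2 - 2t, z = 4 - 10t

x = -5 + 8t, y = -2 - 2t, z = 4 - 10t


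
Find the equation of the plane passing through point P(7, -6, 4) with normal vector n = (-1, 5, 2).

The plane through P with normal n = (a, b, c) satisfies n·(r - P) = 0,
i.e. ax + by + cz = a·x₀ + b·y₀ + c·z₀.
d = (-1)·7 + 5·(-6) + 2·4
  = -7 - 30 + 8
  = -29
Equation: -x + 5y + 2z = -29

-x + 5y + 2z = -29


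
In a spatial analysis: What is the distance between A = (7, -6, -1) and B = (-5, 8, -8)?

d = √[(x₂-x₁)² + (y₂-y₁)² + (z₂-z₁)²]
  = √[(-12)² + 14² + (-7)²]
  = √[144 + 196 + 49]
  = √389
  ≈ 19.72

19.72


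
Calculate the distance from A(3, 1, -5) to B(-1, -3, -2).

d = √[(x₂-x₁)² + (y₂-y₁)² + (z₂-z₁)²]
  = √[(-4)² + (-4)² + 3²]
  = √[16 + 16 + 9]
  = √41
  ≈ 6.403

6.403


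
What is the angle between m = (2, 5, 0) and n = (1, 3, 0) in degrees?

m·n = 2·1 + 5·3 + 0·0 = 2 + 15 + 0 = 17
|m| = √(2² + 5² + 0²) = √29 ≈ 5.385
|n| = √(1² + 3² + 0²) = √10 ≈ 3.162
cos θ = (m·n)/(|m||n|) = 17/(5.385·3.162) ≈ 0.9983
θ = arccos(0.9983) ≈ 3.366°

3.366°


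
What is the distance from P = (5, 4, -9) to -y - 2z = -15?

distance = |a·x₀ + b·y₀ + c·z₀ - d| / √(a² + b² + c²)
  = |0·5 + (-1)·4 + (-2)·(-9) - (-15)| / √(0² + (-1)² + (-2)²)
  = |0 - 4 + 18 + 15| / √(0 + 1 + 4)
  = |29| / √5
  = 29 / 2.236
  ≈ 12.97

12.97


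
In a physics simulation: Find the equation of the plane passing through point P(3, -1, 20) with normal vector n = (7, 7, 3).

The plane through P with normal n = (a, b, c) satisfies n·(r - P) = 0,
i.e. ax + by + cz = a·x₀ + b·y₀ + c·z₀.
d = 7·3 + 7·(-1) + 3·20
  = 21 - 7 + 60
  = 74
Equation: 7x + 7y + 3z = 74

7x + 7y + 3z = 74


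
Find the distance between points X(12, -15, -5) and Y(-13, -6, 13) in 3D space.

d = √[(x₂-x₁)² + (y₂-y₁)² + (z₂-z₁)²]
  = √[(-25)² + 9² + 18²]
  = √[625 + 81 + 324]
  = √1030
  ≈ 32.09

32.09


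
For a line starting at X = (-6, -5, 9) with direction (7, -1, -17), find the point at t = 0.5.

P(t) = X + t·d
  = (-6 + 7·0.5, -5 + (-1)·0.5, 9 + (-17)·0.5)
  = (-6 + 3.5, -5 - 0.5, 9 - 8.5)
  = (-2.5, -5.5, 0.5)

(-2.5, -5.5, 0.5)


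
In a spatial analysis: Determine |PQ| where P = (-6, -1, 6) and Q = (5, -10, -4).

d = √[(x₂-x₁)² + (y₂-y₁)² + (z₂-z₁)²]
  = √[11² + (-9)² + (-10)²]
  = √[121 + 81 + 100]
  = √302
  ≈ 17.38

17.38


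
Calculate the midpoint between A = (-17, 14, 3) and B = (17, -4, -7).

M = ((x₁+x₂)/2, (y₁+y₂)/2, (z₁+z₂)/2)
  = ((-17 + 17)/2, (14 - 4)/2, (3 - 7)/2)
  = (0/2, 10/2, -4/2)
  = (0, 5, -2)

(0, 5, -2)


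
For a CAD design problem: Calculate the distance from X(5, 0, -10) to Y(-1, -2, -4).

d = √[(x₂-x₁)² + (y₂-y₁)² + (z₂-z₁)²]
  = √[(-6)² + (-2)² + 6²]
  = √[36 + 4 + 36]
  = √76
  ≈ 8.718

8.718


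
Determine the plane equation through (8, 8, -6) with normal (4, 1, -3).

The plane through P with normal n = (a, b, c) satisfies n·(r - P) = 0,
i.e. ax + by + cz = a·x₀ + b·y₀ + c·z₀.
d = 4·8 + 1·8 + (-3)·(-6)
  = 32 + 8 + 18
  = 58
Equation: 4x + y - 3z = 58

4x + y - 3z = 58


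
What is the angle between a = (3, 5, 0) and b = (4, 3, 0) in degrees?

a·b = 3·4 + 5·3 + 0·0 = 12 + 15 + 0 = 27
|a| = √(3² + 5² + 0²) = √34 ≈ 5.831
|b| = √(4² + 3² + 0²) = √25 ≈ 5
cos θ = (a·b)/(|a||b|) = 27/(5.831·5) ≈ 0.9261
θ = arccos(0.9261) ≈ 22.17°

22.17°


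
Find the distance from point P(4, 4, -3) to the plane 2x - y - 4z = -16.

distance = |a·x₀ + b·y₀ + c·z₀ - d| / √(a² + b² + c²)
  = |2·4 + (-1)·4 + (-4)·(-3) - (-16)| / √(2² + (-1)² + (-4)²)
  = |8 - 4 + 12 + 16| / √(4 + 1 + 16)
  = |32| / √21
  = 32 / 4.583
  ≈ 6.983

6.983


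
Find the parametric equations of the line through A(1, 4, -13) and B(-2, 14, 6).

Direction vector d = B - A = (-2 - 1, 14 - 4, 6 + 13) = (-3, 10, 19)
Parametric form r = A + t·d:
x = 1 - 3t, y = 4 + 10t, z = -13 + 19t

x = 1 - 3t, y = 4 + 10t, z = -13 + 19t


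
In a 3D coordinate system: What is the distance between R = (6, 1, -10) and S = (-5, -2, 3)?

d = √[(x₂-x₁)² + (y₂-y₁)² + (z₂-z₁)²]
  = √[(-11)² + (-3)² + 13²]
  = √[121 + 9 + 169]
  = √299
  ≈ 17.29

17.29


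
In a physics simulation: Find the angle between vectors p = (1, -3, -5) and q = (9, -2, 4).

p·q = 1·9 + (-3)·(-2) + (-5)·4 = 9 + 6 - 20 = -5
|p| = √(1² + (-3)² + (-5)²) = √35 ≈ 5.916
|q| = √(9² + (-2)² + 4²) = √101 ≈ 10.05
cos θ = (p·q)/(|p||q|) = -5/(5.916·10.05) ≈ -0.0841
θ = arccos(-0.0841) ≈ 94.82°

94.82°


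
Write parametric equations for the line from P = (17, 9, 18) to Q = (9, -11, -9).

Direction vector d = Q - P = (9 - 17, -11 - 9, -9 - 18) = (-8, -20, -27)
Parametric form r = P + t·d:
x = 17 - 8t, y = 9 - 20t, z = 18 - 27t

x = 17 - 8t, y = 9 - 20t, z = 18 - 27t


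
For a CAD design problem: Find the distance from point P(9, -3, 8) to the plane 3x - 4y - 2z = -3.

distance = |a·x₀ + b·y₀ + c·z₀ - d| / √(a² + b² + c²)
  = |3·9 + (-4)·(-3) + (-2)·8 - (-3)| / √(3² + (-4)² + (-2)²)
  = |27 + 12 - 16 + 3| / √(9 + 16 + 4)
  = |26| / √29
  = 26 / 5.385
  ≈ 4.828

4.828


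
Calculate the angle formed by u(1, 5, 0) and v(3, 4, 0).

u·v = 1·3 + 5·4 + 0·0 = 3 + 20 + 0 = 23
|u| = √(1² + 5² + 0²) = √26 ≈ 5.099
|v| = √(3² + 4² + 0²) = √25 ≈ 5
cos θ = (u·v)/(|u||v|) = 23/(5.099·5) ≈ 0.9021
θ = arccos(0.9021) ≈ 25.56°

25.56°


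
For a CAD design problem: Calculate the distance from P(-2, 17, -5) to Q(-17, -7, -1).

d = √[(x₂-x₁)² + (y₂-y₁)² + (z₂-z₁)²]
  = √[(-15)² + (-24)² + 4²]
  = √[225 + 576 + 16]
  = √817
  ≈ 28.58

28.58


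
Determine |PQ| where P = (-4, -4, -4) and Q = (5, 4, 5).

d = √[(x₂-x₁)² + (y₂-y₁)² + (z₂-z₁)²]
  = √[9² + 8² + 9²]
  = √[81 + 64 + 81]
  = √226
  ≈ 15.03

15.03


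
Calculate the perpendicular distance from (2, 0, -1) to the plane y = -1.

distance = |a·x₀ + b·y₀ + c·z₀ - d| / √(a² + b² + c²)
  = |0·2 + 1·0 + 0·(-1) - (-1)| / √(0² + 1² + 0²)
  = |0 + 0 + 0 + 1| / √(0 + 1 + 0)
  = |1| / √1
  = 1 / 1
  ≈ 1

1


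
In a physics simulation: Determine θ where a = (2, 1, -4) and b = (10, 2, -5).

a·b = 2·10 + 1·2 + (-4)·(-5) = 20 + 2 + 20 = 42
|a| = √(2² + 1² + (-4)²) = √21 ≈ 4.583
|b| = √(10² + 2² + (-5)²) = √129 ≈ 11.36
cos θ = (a·b)/(|a||b|) = 42/(4.583·11.36) ≈ 0.8069
θ = arccos(0.8069) ≈ 36.2°

36.2°


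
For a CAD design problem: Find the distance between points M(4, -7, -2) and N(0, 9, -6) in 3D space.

d = √[(x₂-x₁)² + (y₂-y₁)² + (z₂-z₁)²]
  = √[(-4)² + 16² + (-4)²]
  = √[16 + 256 + 16]
  = √288
  ≈ 16.97

16.97


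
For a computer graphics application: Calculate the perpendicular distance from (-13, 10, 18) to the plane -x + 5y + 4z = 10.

distance = |a·x₀ + b·y₀ + c·z₀ - d| / √(a² + b² + c²)
  = |(-1)·(-13) + 5·10 + 4·18 - 10| / √((-1)² + 5² + 4²)
  = |13 + 50 + 72 - 10| / √(1 + 25 + 16)
  = |125| / √42
  = 125 / 6.481
  ≈ 19.29

19.29


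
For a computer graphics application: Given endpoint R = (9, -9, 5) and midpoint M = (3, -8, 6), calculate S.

S = 2M - R
  = (2·3 - 9, 2·(-8) - (-9), 2·6 - 5)
  = (6 - 9, -16 + 9, 12 - 5)
  = (-3, -7, 7)

(-3, -7, 7)


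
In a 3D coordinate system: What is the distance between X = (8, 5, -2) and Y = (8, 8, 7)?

d = √[(x₂-x₁)² + (y₂-y₁)² + (z₂-z₁)²]
  = √[0² + 3² + 9²]
  = √[0 + 9 + 81]
  = √90
  ≈ 9.487

9.487


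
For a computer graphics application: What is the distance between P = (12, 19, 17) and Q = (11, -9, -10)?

d = √[(x₂-x₁)² + (y₂-y₁)² + (z₂-z₁)²]
  = √[(-1)² + (-28)² + (-27)²]
  = √[1 + 784 + 729]
  = √1514
  ≈ 38.91

38.91


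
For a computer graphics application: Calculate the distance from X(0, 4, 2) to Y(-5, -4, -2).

d = √[(x₂-x₁)² + (y₂-y₁)² + (z₂-z₁)²]
  = √[(-5)² + (-8)² + (-4)²]
  = √[25 + 64 + 16]
  = √105
  ≈ 10.25

10.25


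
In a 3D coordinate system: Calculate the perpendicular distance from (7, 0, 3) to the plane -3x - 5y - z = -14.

distance = |a·x₀ + b·y₀ + c·z₀ - d| / √(a² + b² + c²)
  = |(-3)·7 + (-5)·0 + (-1)·3 - (-14)| / √((-3)² + (-5)² + (-1)²)
  = |-21 + 0 - 3 + 14| / √(9 + 25 + 1)
  = |-10| / √35
  = 10 / 5.916
  ≈ 1.69

1.69


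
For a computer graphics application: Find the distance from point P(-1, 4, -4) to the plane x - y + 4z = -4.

distance = |a·x₀ + b·y₀ + c·z₀ - d| / √(a² + b² + c²)
  = |1·(-1) + (-1)·4 + 4·(-4) - (-4)| / √(1² + (-1)² + 4²)
  = |-1 - 4 - 16 + 4| / √(1 + 1 + 16)
  = |-17| / √18
  = 17 / 4.243
  ≈ 4.007

4.007


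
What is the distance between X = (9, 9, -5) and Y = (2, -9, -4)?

d = √[(x₂-x₁)² + (y₂-y₁)² + (z₂-z₁)²]
  = √[(-7)² + (-18)² + 1²]
  = √[49 + 324 + 1]
  = √374
  ≈ 19.34

19.34


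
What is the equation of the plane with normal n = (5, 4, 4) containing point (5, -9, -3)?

The plane through P with normal n = (a, b, c) satisfies n·(r - P) = 0,
i.e. ax + by + cz = a·x₀ + b·y₀ + c·z₀.
d = 5·5 + 4·(-9) + 4·(-3)
  = 25 - 36 - 12
  = -23
Equation: 5x + 4y + 4z = -23

5x + 4y + 4z = -23


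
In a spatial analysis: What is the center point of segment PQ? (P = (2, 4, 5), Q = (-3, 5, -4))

M = ((x₁+x₂)/2, (y₁+y₂)/2, (z₁+z₂)/2)
  = ((2 - 3)/2, (4 + 5)/2, (5 - 4)/2)
  = (-1/2, 9/2, 1/2)
  = (-0.5, 4.5, 0.5)

(-0.5, 4.5, 0.5)


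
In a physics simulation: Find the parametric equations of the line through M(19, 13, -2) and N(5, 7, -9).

Direction vector d = N - M = (5 - 19, 7 - 13, -9 + 2) = (-14, -6, -7)
Parametric form r = M + t·d:
x = 19 - 14t, y = 13 - 6t, z = -2 - 7t

x = 19 - 14t, y = 13 - 6t, z = -2 - 7t


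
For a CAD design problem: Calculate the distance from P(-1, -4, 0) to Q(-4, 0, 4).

d = √[(x₂-x₁)² + (y₂-y₁)² + (z₂-z₁)²]
  = √[(-3)² + 4² + 4²]
  = √[9 + 16 + 16]
  = √41
  ≈ 6.403

6.403


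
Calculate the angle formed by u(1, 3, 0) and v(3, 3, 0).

u·v = 1·3 + 3·3 + 0·0 = 3 + 9 + 0 = 12
|u| = √(1² + 3² + 0²) = √10 ≈ 3.162
|v| = √(3² + 3² + 0²) = √18 ≈ 4.243
cos θ = (u·v)/(|u||v|) = 12/(3.162·4.243) ≈ 0.8944
θ = arccos(0.8944) ≈ 26.57°

26.57°


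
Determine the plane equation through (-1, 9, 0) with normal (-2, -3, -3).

The plane through P with normal n = (a, b, c) satisfies n·(r - P) = 0,
i.e. ax + by + cz = a·x₀ + b·y₀ + c·z₀.
d = (-2)·(-1) + (-3)·9 + (-3)·0
  = 2 - 27 + 0
  = -25
Equation: -2x - 3y - 3z = -25

-2x - 3y - 3z = -25


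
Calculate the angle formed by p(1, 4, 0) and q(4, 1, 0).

p·q = 1·4 + 4·1 + 0·0 = 4 + 4 + 0 = 8
|p| = √(1² + 4² + 0²) = √17 ≈ 4.123
|q| = √(4² + 1² + 0²) = √17 ≈ 4.123
cos θ = (p·q)/(|p||q|) = 8/(4.123·4.123) ≈ 0.4706
θ = arccos(0.4706) ≈ 61.93°

61.93°


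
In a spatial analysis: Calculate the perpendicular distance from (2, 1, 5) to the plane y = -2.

distance = |a·x₀ + b·y₀ + c·z₀ - d| / √(a² + b² + c²)
  = |0·2 + 1·1 + 0·5 - (-2)| / √(0² + 1² + 0²)
  = |0 + 1 + 0 + 2| / √(0 + 1 + 0)
  = |3| / √1
  = 3 / 1
  ≈ 3

3


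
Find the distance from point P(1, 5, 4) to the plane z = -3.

distance = |a·x₀ + b·y₀ + c·z₀ - d| / √(a² + b² + c²)
  = |0·1 + 0·5 + 1·4 - (-3)| / √(0² + 0² + 1²)
  = |0 + 0 + 4 + 3| / √(0 + 0 + 1)
  = |7| / √1
  = 7 / 1
  ≈ 7

7


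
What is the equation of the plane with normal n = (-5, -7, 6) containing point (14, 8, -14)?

The plane through P with normal n = (a, b, c) satisfies n·(r - P) = 0,
i.e. ax + by + cz = a·x₀ + b·y₀ + c·z₀.
d = (-5)·14 + (-7)·8 + 6·(-14)
  = -70 - 56 - 84
  = -210
Equation: -5x - 7y + 6z = -210

-5x - 7y + 6z = -210


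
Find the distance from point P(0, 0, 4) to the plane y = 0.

distance = |a·x₀ + b·y₀ + c·z₀ - d| / √(a² + b² + c²)
  = |0·0 + 1·0 + 0·4 - 0| / √(0² + 1² + 0²)
  = |0 + 0 + 0 + 0| / √(0 + 1 + 0)
  = |0| / √1
  = 0 / 1
  ≈ 0

0


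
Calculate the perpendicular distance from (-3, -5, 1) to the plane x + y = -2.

distance = |a·x₀ + b·y₀ + c·z₀ - d| / √(a² + b² + c²)
  = |1·(-3) + 1·(-5) + 0·1 - (-2)| / √(1² + 1² + 0²)
  = |-3 - 5 + 0 + 2| / √(1 + 1 + 0)
  = |-6| / √2
  = 6 / 1.414
  ≈ 4.243

4.243


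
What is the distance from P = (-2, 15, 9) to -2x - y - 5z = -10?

distance = |a·x₀ + b·y₀ + c·z₀ - d| / √(a² + b² + c²)
  = |(-2)·(-2) + (-1)·15 + (-5)·9 - (-10)| / √((-2)² + (-1)² + (-5)²)
  = |4 - 15 - 45 + 10| / √(4 + 1 + 25)
  = |-46| / √30
  = 46 / 5.477
  ≈ 8.398

8.398


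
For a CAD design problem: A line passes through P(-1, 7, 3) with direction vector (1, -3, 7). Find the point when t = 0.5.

P(t) = P + t·d
  = (-1 + 1·0.5, 7 + (-3)·0.5, 3 + 7·0.5)
  = (-1 + 0.5, 7 - 1.5, 3 + 3.5)
  = (-0.5, 5.5, 6.5)

(-0.5, 5.5, 6.5)


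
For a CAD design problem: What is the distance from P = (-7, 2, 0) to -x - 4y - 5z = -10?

distance = |a·x₀ + b·y₀ + c·z₀ - d| / √(a² + b² + c²)
  = |(-1)·(-7) + (-4)·2 + (-5)·0 - (-10)| / √((-1)² + (-4)² + (-5)²)
  = |7 - 8 + 0 + 10| / √(1 + 16 + 25)
  = |9| / √42
  = 9 / 6.481
  ≈ 1.389

1.389


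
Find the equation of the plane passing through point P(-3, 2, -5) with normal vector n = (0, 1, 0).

The plane through P with normal n = (a, b, c) satisfies n·(r - P) = 0,
i.e. ax + by + cz = a·x₀ + b·y₀ + c·z₀.
d = 0·(-3) + 1·2 + 0·(-5)
  = 0 + 2 + 0
  = 2
Equation: y = 2

y = 2


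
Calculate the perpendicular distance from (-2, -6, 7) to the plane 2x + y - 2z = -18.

distance = |a·x₀ + b·y₀ + c·z₀ - d| / √(a² + b² + c²)
  = |2·(-2) + 1·(-6) + (-2)·7 - (-18)| / √(2² + 1² + (-2)²)
  = |-4 - 6 - 14 + 18| / √(4 + 1 + 4)
  = |-6| / √9
  = 6 / 3
  ≈ 2

2


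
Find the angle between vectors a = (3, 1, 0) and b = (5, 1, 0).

a·b = 3·5 + 1·1 + 0·0 = 15 + 1 + 0 = 16
|a| = √(3² + 1² + 0²) = √10 ≈ 3.162
|b| = √(5² + 1² + 0²) = √26 ≈ 5.099
cos θ = (a·b)/(|a||b|) = 16/(3.162·5.099) ≈ 0.9923
θ = arccos(0.9923) ≈ 7.125°

7.125°


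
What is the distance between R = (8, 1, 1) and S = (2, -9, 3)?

d = √[(x₂-x₁)² + (y₂-y₁)² + (z₂-z₁)²]
  = √[(-6)² + (-10)² + 2²]
  = √[36 + 100 + 4]
  = √140
  ≈ 11.83

11.83


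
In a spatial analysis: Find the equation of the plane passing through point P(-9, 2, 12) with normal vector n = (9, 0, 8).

The plane through P with normal n = (a, b, c) satisfies n·(r - P) = 0,
i.e. ax + by + cz = a·x₀ + b·y₀ + c·z₀.
d = 9·(-9) + 0·2 + 8·12
  = -81 + 0 + 96
  = 15
Equation: 9x + 8z = 15

9x + 8z = 15


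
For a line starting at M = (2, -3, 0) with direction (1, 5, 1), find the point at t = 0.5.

P(t) = M + t·d
  = (2 + 1·0.5, -3 + 5·0.5, 0 + 1·0.5)
  = (2 + 0.5, -3 + 2.5, 0 + 0.5)
  = (2.5, -0.5, 0.5)

(2.5, -0.5, 0.5)


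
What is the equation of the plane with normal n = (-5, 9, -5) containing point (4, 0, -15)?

The plane through P with normal n = (a, b, c) satisfies n·(r - P) = 0,
i.e. ax + by + cz = a·x₀ + b·y₀ + c·z₀.
d = (-5)·4 + 9·0 + (-5)·(-15)
  = -20 + 0 + 75
  = 55
Equation: -5x + 9y - 5z = 55

-5x + 9y - 5z = 55


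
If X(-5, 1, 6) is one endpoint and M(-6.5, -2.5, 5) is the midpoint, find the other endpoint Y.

Y = 2M - X
  = (2·(-6.5) - (-5), 2·(-2.5) - 1, 2·5 - 6)
  = (-13 + 5, -5 - 1, 10 - 6)
  = (-8, -6, 4)

(-8, -6, 4)


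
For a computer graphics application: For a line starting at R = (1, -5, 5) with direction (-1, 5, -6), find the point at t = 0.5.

P(t) = R + t·d
  = (1 + (-1)·0.5, -5 + 5·0.5, 5 + (-6)·0.5)
  = (1 - 0.5, -5 + 2.5, 5 - 3)
  = (0.5, -2.5, 2)

(0.5, -2.5, 2)


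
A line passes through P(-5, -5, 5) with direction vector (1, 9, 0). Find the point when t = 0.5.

P(t) = P + t·d
  = (-5 + 1·0.5, -5 + 9·0.5, 5 + 0·0.5)
  = (-5 + 0.5, -5 + 4.5, 5 + 0)
  = (-4.5, -0.5, 5)

(-4.5, -0.5, 5)


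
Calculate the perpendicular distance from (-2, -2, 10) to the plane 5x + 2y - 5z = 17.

distance = |a·x₀ + b·y₀ + c·z₀ - d| / √(a² + b² + c²)
  = |5·(-2) + 2·(-2) + (-5)·10 - 17| / √(5² + 2² + (-5)²)
  = |-10 - 4 - 50 - 17| / √(25 + 4 + 25)
  = |-81| / √54
  = 81 / 7.348
  ≈ 11.02

11.02


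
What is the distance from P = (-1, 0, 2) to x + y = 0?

distance = |a·x₀ + b·y₀ + c·z₀ - d| / √(a² + b² + c²)
  = |1·(-1) + 1·0 + 0·2 - 0| / √(1² + 1² + 0²)
  = |-1 + 0 + 0 + 0| / √(1 + 1 + 0)
  = |-1| / √2
  = 1 / 1.414
  ≈ 0.7071

0.7071


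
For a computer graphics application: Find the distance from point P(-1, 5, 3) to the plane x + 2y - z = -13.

distance = |a·x₀ + b·y₀ + c·z₀ - d| / √(a² + b² + c²)
  = |1·(-1) + 2·5 + (-1)·3 - (-13)| / √(1² + 2² + (-1)²)
  = |-1 + 10 - 3 + 13| / √(1 + 4 + 1)
  = |19| / √6
  = 19 / 2.449
  ≈ 7.757

7.757


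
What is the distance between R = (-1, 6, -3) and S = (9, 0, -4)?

d = √[(x₂-x₁)² + (y₂-y₁)² + (z₂-z₁)²]
  = √[10² + (-6)² + (-1)²]
  = √[100 + 36 + 1]
  = √137
  ≈ 11.7

11.7


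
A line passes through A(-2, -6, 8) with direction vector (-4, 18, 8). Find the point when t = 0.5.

P(t) = A + t·d
  = (-2 + (-4)·0.5, -6 + 18·0.5, 8 + 8·0.5)
  = (-2 - 2, -6 + 9, 8 + 4)
  = (-4, 3, 12)

(-4, 3, 12)


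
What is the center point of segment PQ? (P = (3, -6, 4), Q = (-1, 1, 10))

M = ((x₁+x₂)/2, (y₁+y₂)/2, (z₁+z₂)/2)
  = ((3 - 1)/2, (-6 + 1)/2, (4 + 10)/2)
  = (2/2, -5/2, 14/2)
  = (1, -2.5, 7)

(1, -2.5, 7)


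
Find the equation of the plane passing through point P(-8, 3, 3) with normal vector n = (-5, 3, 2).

The plane through P with normal n = (a, b, c) satisfies n·(r - P) = 0,
i.e. ax + by + cz = a·x₀ + b·y₀ + c·z₀.
d = (-5)·(-8) + 3·3 + 2·3
  = 40 + 9 + 6
  = 55
Equation: -5x + 3y + 2z = 55

-5x + 3y + 2z = 55


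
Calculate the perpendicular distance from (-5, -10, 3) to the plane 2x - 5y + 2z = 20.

distance = |a·x₀ + b·y₀ + c·z₀ - d| / √(a² + b² + c²)
  = |2·(-5) + (-5)·(-10) + 2·3 - 20| / √(2² + (-5)² + 2²)
  = |-10 + 50 + 6 - 20| / √(4 + 25 + 4)
  = |26| / √33
  = 26 / 5.745
  ≈ 4.526

4.526


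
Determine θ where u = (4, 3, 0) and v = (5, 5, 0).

u·v = 4·5 + 3·5 + 0·0 = 20 + 15 + 0 = 35
|u| = √(4² + 3² + 0²) = √25 ≈ 5
|v| = √(5² + 5² + 0²) = √50 ≈ 7.071
cos θ = (u·v)/(|u||v|) = 35/(5·7.071) ≈ 0.9899
θ = arccos(0.9899) ≈ 8.13°

8.13°


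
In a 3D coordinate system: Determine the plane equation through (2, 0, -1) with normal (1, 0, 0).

The plane through P with normal n = (a, b, c) satisfies n·(r - P) = 0,
i.e. ax + by + cz = a·x₀ + b·y₀ + c·z₀.
d = 1·2 + 0·0 + 0·(-1)
  = 2 + 0 + 0
  = 2
Equation: x = 2

x = 2


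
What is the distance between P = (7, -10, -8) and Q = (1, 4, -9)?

d = √[(x₂-x₁)² + (y₂-y₁)² + (z₂-z₁)²]
  = √[(-6)² + 14² + (-1)²]
  = √[36 + 196 + 1]
  = √233
  ≈ 15.26

15.26


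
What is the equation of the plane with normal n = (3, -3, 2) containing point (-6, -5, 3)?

The plane through P with normal n = (a, b, c) satisfies n·(r - P) = 0,
i.e. ax + by + cz = a·x₀ + b·y₀ + c·z₀.
d = 3·(-6) + (-3)·(-5) + 2·3
  = -18 + 15 + 6
  = 3
Equation: 3x - 3y + 2z = 3

3x - 3y + 2z = 3


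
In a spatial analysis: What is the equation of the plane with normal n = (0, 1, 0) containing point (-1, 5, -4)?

The plane through P with normal n = (a, b, c) satisfies n·(r - P) = 0,
i.e. ax + by + cz = a·x₀ + b·y₀ + c·z₀.
d = 0·(-1) + 1·5 + 0·(-4)
  = 0 + 5 + 0
  = 5
Equation: y = 5

y = 5


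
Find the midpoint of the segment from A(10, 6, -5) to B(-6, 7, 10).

M = ((x₁+x₂)/2, (y₁+y₂)/2, (z₁+z₂)/2)
  = ((10 - 6)/2, (6 + 7)/2, (-5 + 10)/2)
  = (4/2, 13/2, 5/2)
  = (2, 6.5, 2.5)

(2, 6.5, 2.5)


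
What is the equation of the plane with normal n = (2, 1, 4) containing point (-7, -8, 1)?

The plane through P with normal n = (a, b, c) satisfies n·(r - P) = 0,
i.e. ax + by + cz = a·x₀ + b·y₀ + c·z₀.
d = 2·(-7) + 1·(-8) + 4·1
  = -14 - 8 + 4
  = -18
Equation: 2x + y + 4z = -18

2x + y + 4z = -18


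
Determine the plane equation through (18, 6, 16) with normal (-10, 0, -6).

The plane through P with normal n = (a, b, c) satisfies n·(r - P) = 0,
i.e. ax + by + cz = a·x₀ + b·y₀ + c·z₀.
d = (-10)·18 + 0·6 + (-6)·16
  = -180 + 0 - 96
  = -276
Equation: -10x - 6z = -276

-10x - 6z = -276


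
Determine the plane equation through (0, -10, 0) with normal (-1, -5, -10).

The plane through P with normal n = (a, b, c) satisfies n·(r - P) = 0,
i.e. ax + by + cz = a·x₀ + b·y₀ + c·z₀.
d = (-1)·0 + (-5)·(-10) + (-10)·0
  = 0 + 50 + 0
  = 50
Equation: -x - 5y - 10z = 50

-x - 5y - 10z = 50


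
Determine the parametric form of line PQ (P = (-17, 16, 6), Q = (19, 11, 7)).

Direction vector d = Q - P = (19 + 17, 11 - 16, 7 - 6) = (36, -5, 1)
Parametric form r = P + t·d:
x = -17 + 36t, y = 16 - 5t, z = 6 + t

x = -17 + 36t, y = 16 - 5t, z = 6 + t


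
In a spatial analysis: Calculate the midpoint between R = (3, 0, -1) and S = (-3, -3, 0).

M = ((x₁+x₂)/2, (y₁+y₂)/2, (z₁+z₂)/2)
  = ((3 - 3)/2, (0 - 3)/2, (-1 + 0)/2)
  = (0/2, -3/2, -1/2)
  = (0, -1.5, -0.5)

(0, -1.5, -0.5)


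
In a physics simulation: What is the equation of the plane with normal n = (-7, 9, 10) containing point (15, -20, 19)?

The plane through P with normal n = (a, b, c) satisfies n·(r - P) = 0,
i.e. ax + by + cz = a·x₀ + b·y₀ + c·z₀.
d = (-7)·15 + 9·(-20) + 10·19
  = -105 - 180 + 190
  = -95
Equation: -7x + 9y + 10z = -95

-7x + 9y + 10z = -95


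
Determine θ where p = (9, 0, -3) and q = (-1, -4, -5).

p·q = 9·(-1) + 0·(-4) + (-3)·(-5) = -9 + 0 + 15 = 6
|p| = √(9² + 0² + (-3)²) = √90 ≈ 9.487
|q| = √((-1)² + (-4)² + (-5)²) = √42 ≈ 6.481
cos θ = (p·q)/(|p||q|) = 6/(9.487·6.481) ≈ 0.09759
θ = arccos(0.09759) ≈ 84.4°

84.4°


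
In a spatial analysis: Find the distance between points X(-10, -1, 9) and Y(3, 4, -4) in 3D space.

d = √[(x₂-x₁)² + (y₂-y₁)² + (z₂-z₁)²]
  = √[13² + 5² + (-13)²]
  = √[169 + 25 + 169]
  = √363
  ≈ 19.05

19.05


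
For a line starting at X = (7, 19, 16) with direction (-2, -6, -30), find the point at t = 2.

P(t) = X + t·d
  = (7 + (-2)·2, 19 + (-6)·2, 16 + (-30)·2)
  = (7 - 4, 19 - 12, 16 - 60)
  = (3, 7, -44)

(3, 7, -44)


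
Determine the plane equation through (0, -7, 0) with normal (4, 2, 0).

The plane through P with normal n = (a, b, c) satisfies n·(r - P) = 0,
i.e. ax + by + cz = a·x₀ + b·y₀ + c·z₀.
d = 4·0 + 2·(-7) + 0·0
  = 0 - 14 + 0
  = -14
Equation: 4x + 2y = -14

4x + 2y = -14


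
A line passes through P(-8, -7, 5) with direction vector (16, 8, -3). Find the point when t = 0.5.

P(t) = P + t·d
  = (-8 + 16·0.5, -7 + 8·0.5, 5 + (-3)·0.5)
  = (-8 + 8, -7 + 4, 5 - 1.5)
  = (0, -3, 3.5)

(0, -3, 3.5)


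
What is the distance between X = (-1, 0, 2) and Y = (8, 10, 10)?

d = √[(x₂-x₁)² + (y₂-y₁)² + (z₂-z₁)²]
  = √[9² + 10² + 8²]
  = √[81 + 100 + 64]
  = √245
  ≈ 15.65

15.65


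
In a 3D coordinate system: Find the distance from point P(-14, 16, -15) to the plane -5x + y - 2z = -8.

distance = |a·x₀ + b·y₀ + c·z₀ - d| / √(a² + b² + c²)
  = |(-5)·(-14) + 1·16 + (-2)·(-15) - (-8)| / √((-5)² + 1² + (-2)²)
  = |70 + 16 + 30 + 8| / √(25 + 1 + 4)
  = |124| / √30
  = 124 / 5.477
  ≈ 22.64

22.64


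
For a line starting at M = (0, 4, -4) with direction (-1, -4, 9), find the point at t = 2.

P(t) = M + t·d
  = (0 + (-1)·2, 4 + (-4)·2, -4 + 9·2)
  = (0 - 2, 4 - 8, -4 + 18)
  = (-2, -4, 14)

(-2, -4, 14)


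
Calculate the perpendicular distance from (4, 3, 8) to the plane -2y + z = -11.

distance = |a·x₀ + b·y₀ + c·z₀ - d| / √(a² + b² + c²)
  = |0·4 + (-2)·3 + 1·8 - (-11)| / √(0² + (-2)² + 1²)
  = |0 - 6 + 8 + 11| / √(0 + 4 + 1)
  = |13| / √5
  = 13 / 2.236
  ≈ 5.814

5.814


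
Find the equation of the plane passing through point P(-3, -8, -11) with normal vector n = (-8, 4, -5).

The plane through P with normal n = (a, b, c) satisfies n·(r - P) = 0,
i.e. ax + by + cz = a·x₀ + b·y₀ + c·z₀.
d = (-8)·(-3) + 4·(-8) + (-5)·(-11)
  = 24 - 32 + 55
  = 47
Equation: -8x + 4y - 5z = 47

-8x + 4y - 5z = 47


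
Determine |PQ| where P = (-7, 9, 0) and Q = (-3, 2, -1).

d = √[(x₂-x₁)² + (y₂-y₁)² + (z₂-z₁)²]
  = √[4² + (-7)² + (-1)²]
  = √[16 + 49 + 1]
  = √66
  ≈ 8.124

8.124


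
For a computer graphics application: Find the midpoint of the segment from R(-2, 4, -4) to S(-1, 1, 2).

M = ((x₁+x₂)/2, (y₁+y₂)/2, (z₁+z₂)/2)
  = ((-2 - 1)/2, (4 + 1)/2, (-4 + 2)/2)
  = (-3/2, 5/2, -2/2)
  = (-1.5, 2.5, -1)

(-1.5, 2.5, -1)


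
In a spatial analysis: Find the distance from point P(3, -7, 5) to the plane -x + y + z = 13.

distance = |a·x₀ + b·y₀ + c·z₀ - d| / √(a² + b² + c²)
  = |(-1)·3 + 1·(-7) + 1·5 - 13| / √((-1)² + 1² + 1²)
  = |-3 - 7 + 5 - 13| / √(1 + 1 + 1)
  = |-18| / √3
  = 18 / 1.732
  ≈ 10.39

10.39


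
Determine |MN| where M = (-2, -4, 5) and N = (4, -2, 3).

d = √[(x₂-x₁)² + (y₂-y₁)² + (z₂-z₁)²]
  = √[6² + 2² + (-2)²]
  = √[36 + 4 + 4]
  = √44
  ≈ 6.633

6.633


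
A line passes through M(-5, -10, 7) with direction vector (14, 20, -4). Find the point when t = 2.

P(t) = M + t·d
  = (-5 + 14·2, -10 + 20·2, 7 + (-4)·2)
  = (-5 + 28, -10 + 40, 7 - 8)
  = (23, 30, -1)

(23, 30, -1)


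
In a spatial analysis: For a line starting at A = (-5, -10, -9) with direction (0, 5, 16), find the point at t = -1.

P(t) = A + t·d
  = (-5 + 0·(-1), -10 + 5·(-1), -9 + 16·(-1))
  = (-5 + 0, -10 - 5, -9 - 16)
  = (-5, -15, -25)

(-5, -15, -25)


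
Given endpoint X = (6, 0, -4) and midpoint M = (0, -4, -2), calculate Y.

Y = 2M - X
  = (2·0 - 6, 2·(-4) - 0, 2·(-2) - (-4))
  = (0 - 6, -8 + 0, -4 + 4)
  = (-6, -8, 0)

(-6, -8, 0)


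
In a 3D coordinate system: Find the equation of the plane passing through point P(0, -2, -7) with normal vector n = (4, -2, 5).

The plane through P with normal n = (a, b, c) satisfies n·(r - P) = 0,
i.e. ax + by + cz = a·x₀ + b·y₀ + c·z₀.
d = 4·0 + (-2)·(-2) + 5·(-7)
  = 0 + 4 - 35
  = -31
Equation: 4x - 2y + 5z = -31

4x - 2y + 5z = -31


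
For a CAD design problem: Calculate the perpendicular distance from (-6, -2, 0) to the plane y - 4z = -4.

distance = |a·x₀ + b·y₀ + c·z₀ - d| / √(a² + b² + c²)
  = |0·(-6) + 1·(-2) + (-4)·0 - (-4)| / √(0² + 1² + (-4)²)
  = |0 - 2 + 0 + 4| / √(0 + 1 + 16)
  = |2| / √17
  = 2 / 4.123
  ≈ 0.4851

0.4851


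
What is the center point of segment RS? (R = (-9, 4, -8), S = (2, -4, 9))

M = ((x₁+x₂)/2, (y₁+y₂)/2, (z₁+z₂)/2)
  = ((-9 + 2)/2, (4 - 4)/2, (-8 + 9)/2)
  = (-7/2, 0/2, 1/2)
  = (-3.5, 0, 0.5)

(-3.5, 0, 0.5)


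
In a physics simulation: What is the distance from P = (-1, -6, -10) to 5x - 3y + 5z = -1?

distance = |a·x₀ + b·y₀ + c·z₀ - d| / √(a² + b² + c²)
  = |5·(-1) + (-3)·(-6) + 5·(-10) - (-1)| / √(5² + (-3)² + 5²)
  = |-5 + 18 - 50 + 1| / √(25 + 9 + 25)
  = |-36| / √59
  = 36 / 7.681
  ≈ 4.687

4.687


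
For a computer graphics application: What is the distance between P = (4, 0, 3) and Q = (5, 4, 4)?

d = √[(x₂-x₁)² + (y₂-y₁)² + (z₂-z₁)²]
  = √[1² + 4² + 1²]
  = √[1 + 16 + 1]
  = √18
  ≈ 4.243

4.243


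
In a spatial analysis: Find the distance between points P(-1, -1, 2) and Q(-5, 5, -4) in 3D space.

d = √[(x₂-x₁)² + (y₂-y₁)² + (z₂-z₁)²]
  = √[(-4)² + 6² + (-6)²]
  = √[16 + 36 + 36]
  = √88
  ≈ 9.381

9.381


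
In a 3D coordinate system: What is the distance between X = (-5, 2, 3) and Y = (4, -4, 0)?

d = √[(x₂-x₁)² + (y₂-y₁)² + (z₂-z₁)²]
  = √[9² + (-6)² + (-3)²]
  = √[81 + 36 + 9]
  = √126
  ≈ 11.22

11.22


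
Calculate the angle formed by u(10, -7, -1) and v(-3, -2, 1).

u·v = 10·(-3) + (-7)·(-2) + (-1)·1 = -30 + 14 - 1 = -17
|u| = √(10² + (-7)² + (-1)²) = √150 ≈ 12.25
|v| = √((-3)² + (-2)² + 1²) = √14 ≈ 3.742
cos θ = (u·v)/(|u||v|) = -17/(12.25·3.742) ≈ -0.371
θ = arccos(-0.371) ≈ 111.8°

111.8°


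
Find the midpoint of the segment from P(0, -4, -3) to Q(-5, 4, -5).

M = ((x₁+x₂)/2, (y₁+y₂)/2, (z₁+z₂)/2)
  = ((0 - 5)/2, (-4 + 4)/2, (-3 - 5)/2)
  = (-5/2, 0/2, -8/2)
  = (-2.5, 0, -4)

(-2.5, 0, -4)


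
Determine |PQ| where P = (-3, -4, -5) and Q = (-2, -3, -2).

d = √[(x₂-x₁)² + (y₂-y₁)² + (z₂-z₁)²]
  = √[1² + 1² + 3²]
  = √[1 + 1 + 9]
  = √11
  ≈ 3.317

3.317


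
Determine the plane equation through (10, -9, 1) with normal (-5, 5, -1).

The plane through P with normal n = (a, b, c) satisfies n·(r - P) = 0,
i.e. ax + by + cz = a·x₀ + b·y₀ + c·z₀.
d = (-5)·10 + 5·(-9) + (-1)·1
  = -50 - 45 - 1
  = -96
Equation: -5x + 5y - z = -96

-5x + 5y - z = -96


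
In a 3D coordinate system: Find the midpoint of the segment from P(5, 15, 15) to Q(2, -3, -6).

M = ((x₁+x₂)/2, (y₁+y₂)/2, (z₁+z₂)/2)
  = ((5 + 2)/2, (15 - 3)/2, (15 - 6)/2)
  = (7/2, 12/2, 9/2)
  = (3.5, 6, 4.5)

(3.5, 6, 4.5)


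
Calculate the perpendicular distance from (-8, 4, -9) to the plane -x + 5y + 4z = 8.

distance = |a·x₀ + b·y₀ + c·z₀ - d| / √(a² + b² + c²)
  = |(-1)·(-8) + 5·4 + 4·(-9) - 8| / √((-1)² + 5² + 4²)
  = |8 + 20 - 36 - 8| / √(1 + 25 + 16)
  = |-16| / √42
  = 16 / 6.481
  ≈ 2.469

2.469


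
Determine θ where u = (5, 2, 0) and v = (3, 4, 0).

u·v = 5·3 + 2·4 + 0·0 = 15 + 8 + 0 = 23
|u| = √(5² + 2² + 0²) = √29 ≈ 5.385
|v| = √(3² + 4² + 0²) = √25 ≈ 5
cos θ = (u·v)/(|u||v|) = 23/(5.385·5) ≈ 0.8542
θ = arccos(0.8542) ≈ 31.33°

31.33°


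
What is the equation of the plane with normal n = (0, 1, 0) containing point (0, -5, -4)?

The plane through P with normal n = (a, b, c) satisfies n·(r - P) = 0,
i.e. ax + by + cz = a·x₀ + b·y₀ + c·z₀.
d = 0·0 + 1·(-5) + 0·(-4)
  = 0 - 5 + 0
  = -5
Equation: y = -5

y = -5


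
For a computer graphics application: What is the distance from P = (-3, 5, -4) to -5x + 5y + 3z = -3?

distance = |a·x₀ + b·y₀ + c·z₀ - d| / √(a² + b² + c²)
  = |(-5)·(-3) + 5·5 + 3·(-4) - (-3)| / √((-5)² + 5² + 3²)
  = |15 + 25 - 12 + 3| / √(25 + 25 + 9)
  = |31| / √59
  = 31 / 7.681
  ≈ 4.036

4.036


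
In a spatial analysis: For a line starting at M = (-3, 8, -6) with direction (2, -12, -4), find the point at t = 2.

P(t) = M + t·d
  = (-3 + 2·2, 8 + (-12)·2, -6 + (-4)·2)
  = (-3 + 4, 8 - 24, -6 - 8)
  = (1, -16, -14)

(1, -16, -14)


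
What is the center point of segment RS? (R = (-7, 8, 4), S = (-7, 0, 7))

M = ((x₁+x₂)/2, (y₁+y₂)/2, (z₁+z₂)/2)
  = ((-7 - 7)/2, (8 + 0)/2, (4 + 7)/2)
  = (-14/2, 8/2, 11/2)
  = (-7, 4, 5.5)

(-7, 4, 5.5)


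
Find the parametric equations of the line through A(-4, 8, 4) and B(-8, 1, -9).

Direction vector d = B - A = (-8 + 4, 1 - 8, -9 - 4) = (-4, -7, -13)
Parametric form r = A + t·d:
x = -4 - 4t, y = 8 - 7t, z = 4 - 13t

x = -4 - 4t, y = 8 - 7t, z = 4 - 13t


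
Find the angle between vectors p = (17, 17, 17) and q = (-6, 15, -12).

p·q = 17·(-6) + 17·15 + 17·(-12) = -102 + 255 - 204 = -51
|p| = √(17² + 17² + 17²) = √867 ≈ 29.44
|q| = √((-6)² + 15² + (-12)²) = √405 ≈ 20.12
cos θ = (p·q)/(|p||q|) = -51/(29.44·20.12) ≈ -0.08607
θ = arccos(-0.08607) ≈ 94.94°

94.94°


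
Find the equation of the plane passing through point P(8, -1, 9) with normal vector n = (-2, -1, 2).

The plane through P with normal n = (a, b, c) satisfies n·(r - P) = 0,
i.e. ax + by + cz = a·x₀ + b·y₀ + c·z₀.
d = (-2)·8 + (-1)·(-1) + 2·9
  = -16 + 1 + 18
  = 3
Equation: -2x - y + 2z = 3

-2x - y + 2z = 3


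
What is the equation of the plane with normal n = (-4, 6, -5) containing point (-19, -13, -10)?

The plane through P with normal n = (a, b, c) satisfies n·(r - P) = 0,
i.e. ax + by + cz = a·x₀ + b·y₀ + c·z₀.
d = (-4)·(-19) + 6·(-13) + (-5)·(-10)
  = 76 - 78 + 50
  = 48
Equation: -4x + 6y - 5z = 48

-4x + 6y - 5z = 48


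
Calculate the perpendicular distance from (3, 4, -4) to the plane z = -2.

distance = |a·x₀ + b·y₀ + c·z₀ - d| / √(a² + b² + c²)
  = |0·3 + 0·4 + 1·(-4) - (-2)| / √(0² + 0² + 1²)
  = |0 + 0 - 4 + 2| / √(0 + 0 + 1)
  = |-2| / √1
  = 2 / 1
  ≈ 2

2


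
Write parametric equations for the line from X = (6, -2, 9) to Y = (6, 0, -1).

Direction vector d = Y - X = (6 - 6, 0 + 2, -1 - 9) = (0, 2, -10)
Parametric form r = X + t·d:
x = 6, y = -2 + 2t, z = 9 - 10t

x = 6, y = -2 + 2t, z = 9 - 10t


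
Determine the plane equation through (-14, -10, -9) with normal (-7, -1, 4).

The plane through P with normal n = (a, b, c) satisfies n·(r - P) = 0,
i.e. ax + by + cz = a·x₀ + b·y₀ + c·z₀.
d = (-7)·(-14) + (-1)·(-10) + 4·(-9)
  = 98 + 10 - 36
  = 72
Equation: -7x - y + 4z = 72

-7x - y + 4z = 72


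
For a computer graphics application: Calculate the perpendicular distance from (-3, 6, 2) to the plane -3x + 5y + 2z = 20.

distance = |a·x₀ + b·y₀ + c·z₀ - d| / √(a² + b² + c²)
  = |(-3)·(-3) + 5·6 + 2·2 - 20| / √((-3)² + 5² + 2²)
  = |9 + 30 + 4 - 20| / √(9 + 25 + 4)
  = |23| / √38
  = 23 / 6.164
  ≈ 3.731

3.731


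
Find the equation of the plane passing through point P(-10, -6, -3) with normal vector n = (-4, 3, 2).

The plane through P with normal n = (a, b, c) satisfies n·(r - P) = 0,
i.e. ax + by + cz = a·x₀ + b·y₀ + c·z₀.
d = (-4)·(-10) + 3·(-6) + 2·(-3)
  = 40 - 18 - 6
  = 16
Equation: -4x + 3y + 2z = 16

-4x + 3y + 2z = 16


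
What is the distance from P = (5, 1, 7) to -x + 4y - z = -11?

distance = |a·x₀ + b·y₀ + c·z₀ - d| / √(a² + b² + c²)
  = |(-1)·5 + 4·1 + (-1)·7 - (-11)| / √((-1)² + 4² + (-1)²)
  = |-5 + 4 - 7 + 11| / √(1 + 16 + 1)
  = |3| / √18
  = 3 / 4.243
  ≈ 0.7071

0.7071


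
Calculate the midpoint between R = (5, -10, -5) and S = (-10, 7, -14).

M = ((x₁+x₂)/2, (y₁+y₂)/2, (z₁+z₂)/2)
  = ((5 - 10)/2, (-10 + 7)/2, (-5 - 14)/2)
  = (-5/2, -3/2, -19/2)
  = (-2.5, -1.5, -9.5)

(-2.5, -1.5, -9.5)


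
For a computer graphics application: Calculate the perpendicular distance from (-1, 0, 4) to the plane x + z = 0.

distance = |a·x₀ + b·y₀ + c·z₀ - d| / √(a² + b² + c²)
  = |1·(-1) + 0·0 + 1·4 - 0| / √(1² + 0² + 1²)
  = |-1 + 0 + 4 + 0| / √(1 + 0 + 1)
  = |3| / √2
  = 3 / 1.414
  ≈ 2.121

2.121


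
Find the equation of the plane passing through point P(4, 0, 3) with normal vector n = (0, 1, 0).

The plane through P with normal n = (a, b, c) satisfies n·(r - P) = 0,
i.e. ax + by + cz = a·x₀ + b·y₀ + c·z₀.
d = 0·4 + 1·0 + 0·3
  = 0 + 0 + 0
  = 0
Equation: y = 0

y = 0


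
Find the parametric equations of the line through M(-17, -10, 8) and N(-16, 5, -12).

Direction vector d = N - M = (-16 + 17, 5 + 10, -12 - 8) = (1, 15, -20)
Parametric form r = M + t·d:
x = -17 + t, y = -10 + 15t, z = 8 - 20t

x = -17 + t, y = -10 + 15t, z = 8 - 20t


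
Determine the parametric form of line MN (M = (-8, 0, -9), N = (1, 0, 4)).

Direction vector d = N - M = (1 + 8, 0 + 0, 4 + 9) = (9, 0, 13)
Parametric form r = M + t·d:
x = -8 + 9t, y = 0, z = -9 + 13t

x = -8 + 9t, y = 0, z = -9 + 13t
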